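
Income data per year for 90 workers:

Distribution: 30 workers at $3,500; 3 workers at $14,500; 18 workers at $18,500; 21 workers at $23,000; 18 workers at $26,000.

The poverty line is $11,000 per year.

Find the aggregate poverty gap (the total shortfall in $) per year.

Incomes under z: 30×$3,500 (q = 30 of N = 90).
Individual gaps: 30×(11000−3500) = 225000.
Aggregate gap = $225,000.

$225,000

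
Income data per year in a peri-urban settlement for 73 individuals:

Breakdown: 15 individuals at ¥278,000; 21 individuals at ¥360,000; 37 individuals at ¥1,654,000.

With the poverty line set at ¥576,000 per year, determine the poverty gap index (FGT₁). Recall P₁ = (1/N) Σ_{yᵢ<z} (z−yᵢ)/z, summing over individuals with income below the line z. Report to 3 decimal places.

Below the line: 15×¥278,000, 21×¥360,000 (q = 36 of N = 73).
Relative gaps: (576000−278000)/576000 = 0.5174 (×15); (576000−360000)/576000 = 0.3750 (×21).
Σ = 15.635417. Dividing by the full population N = 73 gives P₁ = 0.214.

0.214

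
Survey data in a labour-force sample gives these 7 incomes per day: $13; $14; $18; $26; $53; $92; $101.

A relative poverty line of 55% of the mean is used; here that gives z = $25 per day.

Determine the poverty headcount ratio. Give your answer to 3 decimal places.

3 of the 7 families have income below $25.
H = 3/7 = 0.429.

0.429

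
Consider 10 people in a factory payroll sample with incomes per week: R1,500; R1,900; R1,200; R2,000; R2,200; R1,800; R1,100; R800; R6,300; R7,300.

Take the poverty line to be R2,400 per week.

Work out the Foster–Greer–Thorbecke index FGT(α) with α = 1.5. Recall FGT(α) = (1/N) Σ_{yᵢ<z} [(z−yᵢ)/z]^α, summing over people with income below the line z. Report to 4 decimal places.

0.1838

Below the line: R800, R1,100, R1,200, R1,500, R1,800, R1,900, R2,000, R2,200 (q = 8 of N = 10).
Shortfall ratios: (2400−800)/2400 = 0.6667; (2400−1100)/2400 = 0.5417; (2400−1200)/2400 = 0.5000; (2400−1500)/2400 = 0.3750; (2400−1800)/2400 = 0.2500; (2400−1900)/2400 = 0.2083; (2400−2000)/2400 = 0.1667; (2400−2200)/2400 = 0.0833.
Raised to α = 1.5: 0.54433; 0.39866; 0.35355; 0.22964; 0.12500; 0.09509; 0.06804; 0.02406.
Sum = 1.838368; FGT(1.5) = 1.838368 / 10 = 0.1838.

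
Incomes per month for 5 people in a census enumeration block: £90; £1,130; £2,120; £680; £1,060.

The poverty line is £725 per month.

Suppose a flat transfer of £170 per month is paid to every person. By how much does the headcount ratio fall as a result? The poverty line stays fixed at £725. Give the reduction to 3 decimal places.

0.200

Before: below the line — £90, £680; headcount ratio = 0.40000.
After the £170 transfer: below the line — £260; headcount ratio = 0.20000.
Reduction = 0.40000 − 0.20000 = 0.200.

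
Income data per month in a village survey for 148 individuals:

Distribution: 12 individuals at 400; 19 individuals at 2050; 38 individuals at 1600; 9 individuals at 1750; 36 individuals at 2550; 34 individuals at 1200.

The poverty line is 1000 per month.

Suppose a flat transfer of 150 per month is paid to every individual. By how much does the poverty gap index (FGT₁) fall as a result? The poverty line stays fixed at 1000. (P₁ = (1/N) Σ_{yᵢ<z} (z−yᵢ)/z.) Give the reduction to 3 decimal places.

Before: below the line — 12×400; poverty gap index (FGT₁) = 0.04865.
After the 150 transfer: below the line — 12×550; poverty gap index (FGT₁) = 0.03649.
Reduction = 0.04865 − 0.03649 = 0.012.

0.012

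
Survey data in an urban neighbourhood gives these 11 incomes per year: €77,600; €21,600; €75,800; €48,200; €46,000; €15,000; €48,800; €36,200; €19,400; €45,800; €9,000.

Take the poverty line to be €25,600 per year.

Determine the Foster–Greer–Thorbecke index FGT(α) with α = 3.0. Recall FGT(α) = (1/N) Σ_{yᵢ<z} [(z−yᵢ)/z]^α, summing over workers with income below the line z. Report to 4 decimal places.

0.0329

Below z: €9,000, €15,000, €19,400, €21,600 (q = 4 of N = 11).
Normalized shortfalls: (25600−9000)/25600 = 0.6484; (25600−15000)/25600 = 0.4141; (25600−19400)/25600 = 0.2422; (25600−21600)/25600 = 0.1562.
Raised to α = 3.0: 0.27265; 0.07099; 0.01421; 0.00381.
Sum = 0.361660; FGT(3.0) = 0.361660 / 11 = 0.0329.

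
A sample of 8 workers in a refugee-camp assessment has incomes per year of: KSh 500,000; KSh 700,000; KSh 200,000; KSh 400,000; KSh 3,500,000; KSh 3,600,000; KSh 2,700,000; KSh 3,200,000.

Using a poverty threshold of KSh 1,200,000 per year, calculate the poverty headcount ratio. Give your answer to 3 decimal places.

0.500

4 of the 8 workers have income below KSh 1,200,000.
H = 4/8 = 0.500.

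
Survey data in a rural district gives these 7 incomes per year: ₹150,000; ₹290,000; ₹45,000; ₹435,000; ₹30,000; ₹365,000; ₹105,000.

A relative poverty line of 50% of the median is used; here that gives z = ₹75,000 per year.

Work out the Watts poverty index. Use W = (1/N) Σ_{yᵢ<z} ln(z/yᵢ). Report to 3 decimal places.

Below the line: ₹30,000, ₹45,000 (q = 2 of N = 7).
ln(z/y) terms: ln(75000/30000) = 0.9163; ln(75000/45000) = 0.5108.
W = 1.427116 / 7 = 0.204.

0.204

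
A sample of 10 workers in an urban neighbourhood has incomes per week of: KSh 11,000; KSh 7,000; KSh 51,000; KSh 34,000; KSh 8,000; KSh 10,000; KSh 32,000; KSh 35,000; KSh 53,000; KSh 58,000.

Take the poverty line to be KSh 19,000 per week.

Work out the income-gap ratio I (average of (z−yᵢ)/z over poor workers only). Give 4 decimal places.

Below z: KSh 7,000, KSh 8,000, KSh 10,000, KSh 11,000 (q = 4 of N = 10).
Relative gaps: 0.6316, 0.5789, 0.4737, 0.4211; sum = 2.105263.
The income-gap ratio divides by q (the poor only): 2.105263 / 4 = 0.5263.

0.5263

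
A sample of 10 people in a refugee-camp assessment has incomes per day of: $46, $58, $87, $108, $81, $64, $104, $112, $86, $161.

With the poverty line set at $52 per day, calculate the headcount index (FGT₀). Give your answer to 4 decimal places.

1 of the 10 people have income below $52.
H = 1/10 = 0.1000.

0.1000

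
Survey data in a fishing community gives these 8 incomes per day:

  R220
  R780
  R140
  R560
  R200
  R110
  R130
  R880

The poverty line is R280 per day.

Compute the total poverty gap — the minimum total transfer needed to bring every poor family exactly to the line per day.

R600

Poor units: R110, R130, R140, R200, R220 (q = 5 of N = 8).
Individual gaps: 280−110 = 170; 280−130 = 150; 280−140 = 140; 280−200 = 80; 280−220 = 60.
Aggregate gap = R600.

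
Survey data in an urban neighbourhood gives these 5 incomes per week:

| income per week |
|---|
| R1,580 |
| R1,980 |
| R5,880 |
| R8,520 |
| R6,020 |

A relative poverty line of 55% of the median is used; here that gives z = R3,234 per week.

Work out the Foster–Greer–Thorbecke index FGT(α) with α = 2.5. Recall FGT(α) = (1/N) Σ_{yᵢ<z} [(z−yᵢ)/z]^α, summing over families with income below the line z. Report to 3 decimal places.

Incomes under z: R1,580, R1,980 (q = 2 of N = 5).
Relative gaps: (3234−1580)/3234 = 0.5114; (3234−1980)/3234 = 0.3878.
Raised to α = 2.5: 0.18706; 0.09363.
Sum = 0.280689; FGT(2.5) = 0.280689 / 5 = 0.056.

0.056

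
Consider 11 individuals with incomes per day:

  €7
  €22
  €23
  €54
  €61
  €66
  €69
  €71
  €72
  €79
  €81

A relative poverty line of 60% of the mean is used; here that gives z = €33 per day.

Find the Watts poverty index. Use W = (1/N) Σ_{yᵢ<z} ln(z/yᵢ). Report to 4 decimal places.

Incomes under z: €7, €22, €23 (q = 3 of N = 11).
Log gaps: ln(33/7) = 1.5506; ln(33/22) = 0.4055; ln(33/23) = 0.3610.
W = 2.317076 / 11 = 0.2106.

0.2106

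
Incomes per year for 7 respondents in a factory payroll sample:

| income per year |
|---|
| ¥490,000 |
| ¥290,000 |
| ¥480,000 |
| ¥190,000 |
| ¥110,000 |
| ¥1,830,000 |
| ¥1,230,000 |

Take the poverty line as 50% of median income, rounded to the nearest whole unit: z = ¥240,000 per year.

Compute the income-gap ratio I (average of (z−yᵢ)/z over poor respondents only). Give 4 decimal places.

0.3750

Incomes under z: ¥110,000, ¥190,000 (q = 2 of N = 7).
Shortfall ratios (z−y)/z: 0.5417, 0.2083; sum = 0.750000.
I averages over the q = 2 poor units only: 0.750000 / 2 = 0.3750.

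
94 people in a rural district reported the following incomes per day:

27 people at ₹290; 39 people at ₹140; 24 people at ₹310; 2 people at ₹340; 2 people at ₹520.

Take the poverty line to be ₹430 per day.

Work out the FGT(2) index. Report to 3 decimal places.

0.240

Below z: 39×₹140, 27×₹290, 24×₹310, 2×₹340 (q = 92 of N = 94).
Relative gaps: (430−140)/430 = 0.6744 (×39); (430−290)/430 = 0.3256 (×27); (430−310)/430 = 0.2791 (×24); (430−340)/430 = 0.2093 (×2).
Squared: 0.4548 (×39); 0.1060 (×27); 0.0779 (×24); 0.0438 (×2).
Sum = 22.557599; P₂ = 22.557599 / 94 = 0.240.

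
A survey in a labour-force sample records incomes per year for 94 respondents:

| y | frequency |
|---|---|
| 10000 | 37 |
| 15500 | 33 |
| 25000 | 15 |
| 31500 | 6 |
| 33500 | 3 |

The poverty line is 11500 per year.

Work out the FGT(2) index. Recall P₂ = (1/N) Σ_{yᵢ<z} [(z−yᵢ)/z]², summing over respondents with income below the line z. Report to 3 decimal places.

Below z: 37×10000 (q = 37 of N = 94).
Relative gaps: (11500−10000)/11500 = 0.1304 (×37).
Squared: 0.0170 (×37).
Sum = 0.629490; P₂ = 0.629490 / 94 = 0.007.

0.007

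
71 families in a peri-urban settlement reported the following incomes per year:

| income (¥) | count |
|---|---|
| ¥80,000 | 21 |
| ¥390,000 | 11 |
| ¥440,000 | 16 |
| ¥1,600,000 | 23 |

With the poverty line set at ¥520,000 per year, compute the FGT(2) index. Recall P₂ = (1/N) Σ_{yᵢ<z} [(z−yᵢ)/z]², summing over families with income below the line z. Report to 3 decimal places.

Incomes under z: 21×¥80,000, 11×¥390,000, 16×¥440,000 (q = 48 of N = 71).
Relative gaps: (520000−80000)/520000 = 0.8462 (×21); (520000−390000)/520000 = 0.2500 (×11); (520000−440000)/520000 = 0.1538 (×16).
Squared: 0.7160 (×21); 0.0625 (×11); 0.0237 (×16).
Sum = 16.101701; P₂ = 16.101701 / 71 = 0.227.

0.227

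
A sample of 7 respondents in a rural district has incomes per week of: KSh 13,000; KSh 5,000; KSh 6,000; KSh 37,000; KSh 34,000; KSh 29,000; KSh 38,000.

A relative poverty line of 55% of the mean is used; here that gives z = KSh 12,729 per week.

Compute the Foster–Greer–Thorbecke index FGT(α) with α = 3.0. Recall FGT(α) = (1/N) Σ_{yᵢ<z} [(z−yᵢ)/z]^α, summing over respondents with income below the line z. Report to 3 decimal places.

0.053

Incomes under z: KSh 5,000, KSh 6,000 (q = 2 of N = 7).
Gap ratios (z−y)/z: (12729−5000)/12729 = 0.6072; (12729−6000)/12729 = 0.5286.
Raised to α = 3.0: 0.22387; 0.14773.
Sum = 0.371595; FGT(3.0) = 0.371595 / 7 = 0.053.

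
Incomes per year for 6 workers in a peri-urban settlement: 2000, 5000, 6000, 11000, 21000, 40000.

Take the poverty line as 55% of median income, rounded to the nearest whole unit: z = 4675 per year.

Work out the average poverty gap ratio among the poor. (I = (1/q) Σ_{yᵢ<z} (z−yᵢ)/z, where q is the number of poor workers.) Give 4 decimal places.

Incomes under z: 2000 (q = 1 of N = 6).
Relative gaps: 0.5722; sum = 0.572193.
The income-gap ratio divides by q (the poor only): 0.572193 / 1 = 0.5722.

0.5722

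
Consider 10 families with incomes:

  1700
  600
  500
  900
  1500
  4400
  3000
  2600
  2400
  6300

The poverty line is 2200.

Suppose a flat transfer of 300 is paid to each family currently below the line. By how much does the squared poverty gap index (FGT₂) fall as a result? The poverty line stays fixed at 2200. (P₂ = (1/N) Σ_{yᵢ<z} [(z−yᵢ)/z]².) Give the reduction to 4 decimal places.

0.0626

Before: below the line — 500, 600, 900, 1500, 1700; squared poverty gap index (FGT₂) = 0.162810.
After the 300 transfer: below the line — 800, 900, 1200, 1800, 2000; squared poverty gap index (FGT₂) = 0.100207.
Reduction = 0.162810 − 0.100207 = 0.0626.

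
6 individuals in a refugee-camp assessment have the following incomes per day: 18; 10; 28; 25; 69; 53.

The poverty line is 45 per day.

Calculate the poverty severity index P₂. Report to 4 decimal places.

Poor units: 10, 18, 25, 28 (q = 4 of N = 6).
Relative gaps: (45−10)/45 = 0.7778; (45−18)/45 = 0.6000; (45−25)/45 = 0.4444; (45−28)/45 = 0.3778.
Squared: 0.6049; 0.3600; 0.1975; 0.1427.
Sum = 1.305185; P₂ = 1.305185 / 6 = 0.2175.

0.2175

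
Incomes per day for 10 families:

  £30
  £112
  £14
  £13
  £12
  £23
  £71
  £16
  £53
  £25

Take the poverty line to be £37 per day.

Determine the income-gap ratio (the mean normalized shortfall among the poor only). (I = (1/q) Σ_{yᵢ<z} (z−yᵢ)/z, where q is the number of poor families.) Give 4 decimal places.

Incomes under z: £12, £13, £14, £16, £23, £25, £30 (q = 7 of N = 10).
Relative gaps: 0.6757, 0.6486, 0.6216, 0.5676, 0.3784, 0.3243, 0.1892; sum = 3.405405.
The income-gap ratio divides by q (the poor only): 3.405405 / 7 = 0.4865.

0.4865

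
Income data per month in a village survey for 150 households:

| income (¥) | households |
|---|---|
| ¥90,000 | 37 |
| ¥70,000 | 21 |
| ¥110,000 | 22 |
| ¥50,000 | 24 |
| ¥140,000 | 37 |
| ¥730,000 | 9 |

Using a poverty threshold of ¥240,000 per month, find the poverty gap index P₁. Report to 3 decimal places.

Below z: 24×¥50,000, 21×¥70,000, 37×¥90,000, 22×¥110,000, 37×¥140,000 (q = 141 of N = 150).
Shortfall ratios: (240000−50000)/240000 = 0.7917 (×24); (240000−70000)/240000 = 0.7083 (×21); (240000−90000)/240000 = 0.6250 (×37); (240000−110000)/240000 = 0.5417 (×22); (240000−140000)/240000 = 0.4167 (×37).
Σ = 84.333333. Dividing by the full population N = 150 gives P₁ = 0.562.

0.562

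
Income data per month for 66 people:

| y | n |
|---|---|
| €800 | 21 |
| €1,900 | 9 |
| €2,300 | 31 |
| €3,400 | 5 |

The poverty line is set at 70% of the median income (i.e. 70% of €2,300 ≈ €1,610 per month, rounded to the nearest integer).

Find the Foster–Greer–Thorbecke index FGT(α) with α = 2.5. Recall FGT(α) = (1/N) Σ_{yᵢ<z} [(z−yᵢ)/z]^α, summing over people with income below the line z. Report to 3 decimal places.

Below z: 21×€800 (q = 21 of N = 66).
Relative gaps: (1610−800)/1610 = 0.5031 (×21).
Raised to α = 2.5: 0.17953 (×21).
Sum = 3.770224; FGT(2.5) = 3.770224 / 66 = 0.057.

0.057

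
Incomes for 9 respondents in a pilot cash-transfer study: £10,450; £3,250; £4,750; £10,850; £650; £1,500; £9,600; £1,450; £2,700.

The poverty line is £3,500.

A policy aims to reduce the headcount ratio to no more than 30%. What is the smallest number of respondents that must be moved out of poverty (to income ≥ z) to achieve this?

3

5 of the 9 respondents are poor, so H = 5/9 = 0.556.
A headcount ratio of at most 30% allows at most ⌊0.30 × 9⌋ = 2 poor respondents.
So at least 5 − 2 = 3 must be lifted.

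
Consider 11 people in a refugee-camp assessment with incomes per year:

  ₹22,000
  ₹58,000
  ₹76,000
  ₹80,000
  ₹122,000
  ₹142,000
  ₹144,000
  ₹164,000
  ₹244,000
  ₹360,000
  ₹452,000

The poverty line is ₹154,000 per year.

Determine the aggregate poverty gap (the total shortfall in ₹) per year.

₹434,000

Below z: ₹22,000, ₹58,000, ₹76,000, ₹80,000, ₹122,000, ₹142,000, ₹144,000 (q = 7 of N = 11).
Individual gaps: 154000−22000 = 132000; 154000−58000 = 96000; 154000−76000 = 78000; 154000−80000 = 74000; 154000−122000 = 32000; 154000−142000 = 12000; 154000−144000 = 10000.
Aggregate gap = ₹434,000.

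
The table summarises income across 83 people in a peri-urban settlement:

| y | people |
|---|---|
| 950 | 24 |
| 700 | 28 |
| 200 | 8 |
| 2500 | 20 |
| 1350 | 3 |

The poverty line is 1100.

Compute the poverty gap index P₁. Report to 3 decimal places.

0.241

Incomes under z: 8×200, 28×700, 24×950 (q = 60 of N = 83).
Shortfall ratios: (1100−200)/1100 = 0.8182 (×8); (1100−700)/1100 = 0.3636 (×28); (1100−950)/1100 = 0.1364 (×24).
Σ = 20.000000. Dividing by the full population N = 83 gives P₁ = 0.241.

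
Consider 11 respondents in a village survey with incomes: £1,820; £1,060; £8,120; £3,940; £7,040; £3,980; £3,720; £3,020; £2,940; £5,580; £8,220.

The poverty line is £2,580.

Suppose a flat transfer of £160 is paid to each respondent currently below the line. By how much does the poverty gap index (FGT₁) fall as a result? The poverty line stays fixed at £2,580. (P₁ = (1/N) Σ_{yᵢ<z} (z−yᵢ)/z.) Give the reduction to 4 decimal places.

0.0113

Before: below the line — £1,060, £1,820; poverty gap index (FGT₁) = 0.080338.
After the £160 transfer: below the line — £1,220, £1,980; poverty gap index (FGT₁) = 0.069063.
Reduction = 0.080338 − 0.069063 = 0.0113.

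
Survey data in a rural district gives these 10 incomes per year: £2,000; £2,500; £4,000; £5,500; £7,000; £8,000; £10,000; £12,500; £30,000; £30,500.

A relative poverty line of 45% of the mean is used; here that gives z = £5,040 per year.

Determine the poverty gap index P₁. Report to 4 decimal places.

Below the line: £2,000, £2,500, £4,000 (q = 3 of N = 10).
Shortfall ratios: (5040−2000)/5040 = 0.6032; (5040−2500)/5040 = 0.5040; (5040−4000)/5040 = 0.2063.
Σ = 1.313492. Dividing by the full population N = 10 gives P₁ = 0.1313.

0.1313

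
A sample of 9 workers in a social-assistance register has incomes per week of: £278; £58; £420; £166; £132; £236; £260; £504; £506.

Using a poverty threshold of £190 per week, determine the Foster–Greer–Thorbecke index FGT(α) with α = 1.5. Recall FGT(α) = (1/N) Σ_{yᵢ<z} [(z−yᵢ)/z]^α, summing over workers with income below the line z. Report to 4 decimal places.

0.0881

Poor units: £58, £132, £166 (q = 3 of N = 9).
Relative gaps: (190−58)/190 = 0.6947; (190−132)/190 = 0.3053; (190−166)/190 = 0.1263.
Raised to α = 1.5: 0.57907; 0.16866; 0.04489.
Sum = 0.792623; FGT(1.5) = 0.792623 / 9 = 0.0881.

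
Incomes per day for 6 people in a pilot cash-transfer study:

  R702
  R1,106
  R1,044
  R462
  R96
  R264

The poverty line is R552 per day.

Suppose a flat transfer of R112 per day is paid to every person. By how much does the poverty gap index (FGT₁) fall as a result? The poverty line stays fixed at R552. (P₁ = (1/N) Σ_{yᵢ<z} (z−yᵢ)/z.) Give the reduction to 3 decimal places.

0.095

Before: below the line — R96, R264, R462; poverty gap index (FGT₁) = 0.25181.
After the R112 transfer: below the line — R208, R376; poverty gap index (FGT₁) = 0.15700.
Reduction = 0.25181 − 0.15700 = 0.095.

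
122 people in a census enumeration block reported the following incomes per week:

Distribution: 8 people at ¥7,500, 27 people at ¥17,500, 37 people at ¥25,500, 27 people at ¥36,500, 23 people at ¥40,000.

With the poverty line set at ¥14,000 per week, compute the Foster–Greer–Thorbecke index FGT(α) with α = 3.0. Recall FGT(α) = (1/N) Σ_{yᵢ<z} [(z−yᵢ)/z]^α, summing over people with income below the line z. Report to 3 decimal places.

0.007

Below z: 8×¥7,500 (q = 8 of N = 122).
Normalized shortfalls: (14000−7500)/14000 = 0.4643 (×8).
Raised to α = 3.0: 0.10008 (×8).
Sum = 0.800656; FGT(3.0) = 0.800656 / 122 = 0.007.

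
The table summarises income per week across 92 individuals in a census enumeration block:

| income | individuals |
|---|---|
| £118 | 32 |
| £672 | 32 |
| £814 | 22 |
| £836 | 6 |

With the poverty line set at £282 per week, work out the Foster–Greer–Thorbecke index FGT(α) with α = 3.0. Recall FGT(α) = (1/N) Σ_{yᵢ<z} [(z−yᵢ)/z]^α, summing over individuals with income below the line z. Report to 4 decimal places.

Below z: 32×£118 (q = 32 of N = 92).
Shortfall ratios: (282−118)/282 = 0.5816 (×32).
Raised to α = 3.0: 0.19669 (×32).
Sum = 6.294108; FGT(3.0) = 6.294108 / 92 = 0.0684.

0.0684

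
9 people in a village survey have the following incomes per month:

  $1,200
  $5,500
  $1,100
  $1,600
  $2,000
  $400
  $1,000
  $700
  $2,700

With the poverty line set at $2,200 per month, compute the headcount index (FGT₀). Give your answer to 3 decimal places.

7 of the 9 people have income below $2,200.
H = 7/9 = 0.778.

0.778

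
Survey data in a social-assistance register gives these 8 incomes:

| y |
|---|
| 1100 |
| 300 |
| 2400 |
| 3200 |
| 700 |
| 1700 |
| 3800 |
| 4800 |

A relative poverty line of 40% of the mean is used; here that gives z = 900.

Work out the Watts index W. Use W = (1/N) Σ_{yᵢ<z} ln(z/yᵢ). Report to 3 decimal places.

Incomes under z: 300, 700 (q = 2 of N = 8).
ln(z/y) terms: ln(900/300) = 1.0986; ln(900/700) = 0.2513.
W = 1.349927 / 8 = 0.169.

0.169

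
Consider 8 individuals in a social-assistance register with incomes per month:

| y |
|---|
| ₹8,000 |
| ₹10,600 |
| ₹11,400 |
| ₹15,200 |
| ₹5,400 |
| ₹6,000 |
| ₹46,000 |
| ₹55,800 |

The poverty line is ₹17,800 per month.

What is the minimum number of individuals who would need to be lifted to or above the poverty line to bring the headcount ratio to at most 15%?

5

6 of the 8 individuals are poor, so H = 6/8 = 0.750.
A headcount ratio of at most 15% allows at most ⌊0.15 × 8⌋ = 1 poor individuals.
So at least 6 − 1 = 5 must be lifted.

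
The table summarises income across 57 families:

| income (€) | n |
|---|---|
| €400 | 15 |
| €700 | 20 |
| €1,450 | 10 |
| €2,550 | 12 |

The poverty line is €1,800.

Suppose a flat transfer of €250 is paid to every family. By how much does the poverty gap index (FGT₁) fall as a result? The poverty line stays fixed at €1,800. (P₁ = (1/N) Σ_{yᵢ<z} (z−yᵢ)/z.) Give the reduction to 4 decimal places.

0.1096

Before: below the line — 15×€400, 20×€700, 10×€1,450; poverty gap index (FGT₁) = 0.453216.
After the €250 transfer: below the line — 15×€650, 20×€950, 10×€1,700; poverty gap index (FGT₁) = 0.343567.
Reduction = 0.453216 − 0.343567 = 0.1096.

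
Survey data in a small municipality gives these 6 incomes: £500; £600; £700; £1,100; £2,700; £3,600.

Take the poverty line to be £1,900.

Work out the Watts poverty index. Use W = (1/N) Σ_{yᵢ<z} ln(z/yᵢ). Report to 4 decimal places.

0.6721

Below the line: £500, £600, £700, £1,100 (q = 4 of N = 6).
Log gaps: ln(1900/500) = 1.3350; ln(1900/600) = 1.1527; ln(1900/700) = 0.9985; ln(1900/1100) = 0.5465.
W = 4.032753 / 6 = 0.6721.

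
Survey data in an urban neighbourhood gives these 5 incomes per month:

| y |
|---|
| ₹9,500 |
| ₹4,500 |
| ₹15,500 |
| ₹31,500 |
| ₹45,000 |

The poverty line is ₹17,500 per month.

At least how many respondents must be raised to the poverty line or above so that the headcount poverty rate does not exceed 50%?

Currently q = 3 of N = 5 are below the line (H = 0.600).
A headcount ratio of at most 50% allows at most ⌊0.50 × 5⌋ = 2 poor respondents.
So at least 3 − 2 = 1 must be lifted.

1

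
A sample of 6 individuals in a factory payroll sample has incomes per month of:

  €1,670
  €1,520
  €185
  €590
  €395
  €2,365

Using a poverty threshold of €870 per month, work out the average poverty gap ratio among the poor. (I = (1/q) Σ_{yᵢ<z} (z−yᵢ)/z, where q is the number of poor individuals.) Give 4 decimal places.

Below the line: €185, €395, €590 (q = 3 of N = 6).
Shortfall ratios (z−y)/z: 0.7874, 0.5460, 0.3218; sum = 1.655172.
I averages over the q = 3 poor units only: 1.655172 / 3 = 0.5517.

0.5517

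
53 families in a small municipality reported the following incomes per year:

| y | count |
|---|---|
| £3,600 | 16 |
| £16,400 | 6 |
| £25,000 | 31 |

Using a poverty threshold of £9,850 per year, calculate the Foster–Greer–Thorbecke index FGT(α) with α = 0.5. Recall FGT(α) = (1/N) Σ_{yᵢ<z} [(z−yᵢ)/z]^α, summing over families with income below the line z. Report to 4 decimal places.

Below the line: 16×£3,600 (q = 16 of N = 53).
Shortfall ratios: (9850−3600)/9850 = 0.6345 (×16).
Raised to α = 0.5: 0.79657 (×16).
Sum = 12.745060; FGT(0.5) = 12.745060 / 53 = 0.2405.

0.2405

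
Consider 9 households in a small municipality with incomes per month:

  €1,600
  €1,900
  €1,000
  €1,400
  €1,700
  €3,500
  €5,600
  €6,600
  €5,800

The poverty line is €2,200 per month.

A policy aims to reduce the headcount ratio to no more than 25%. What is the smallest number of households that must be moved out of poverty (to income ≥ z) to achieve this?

Currently q = 5 of N = 9 are below the line (H = 0.556).
A headcount ratio of at most 25% allows at most ⌊0.25 × 9⌋ = 2 poor households.
So at least 5 − 2 = 3 must be lifted.

3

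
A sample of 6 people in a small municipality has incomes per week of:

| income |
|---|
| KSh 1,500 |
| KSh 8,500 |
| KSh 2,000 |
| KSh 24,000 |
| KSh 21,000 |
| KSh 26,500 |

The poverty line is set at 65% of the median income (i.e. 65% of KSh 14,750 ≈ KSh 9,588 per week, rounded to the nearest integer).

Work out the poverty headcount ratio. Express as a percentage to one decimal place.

3 of the 6 people have income below KSh 9,588.
H = 3/6 = 50.0%.

50.0%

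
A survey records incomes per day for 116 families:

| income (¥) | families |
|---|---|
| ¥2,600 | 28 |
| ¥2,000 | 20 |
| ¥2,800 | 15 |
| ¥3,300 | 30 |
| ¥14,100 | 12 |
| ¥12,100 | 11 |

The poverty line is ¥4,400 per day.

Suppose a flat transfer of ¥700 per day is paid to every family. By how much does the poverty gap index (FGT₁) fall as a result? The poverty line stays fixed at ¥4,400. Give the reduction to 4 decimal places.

0.1275

Before: below the line — 20×¥2,000, 28×¥2,600, 15×¥2,800, 30×¥3,300; poverty gap index (FGT₁) = 0.304467.
After the ¥700 transfer: below the line — 20×¥2,700, 28×¥3,300, 15×¥3,500, 30×¥4,000; poverty gap index (FGT₁) = 0.176920.
Reduction = 0.304467 − 0.176920 = 0.1275.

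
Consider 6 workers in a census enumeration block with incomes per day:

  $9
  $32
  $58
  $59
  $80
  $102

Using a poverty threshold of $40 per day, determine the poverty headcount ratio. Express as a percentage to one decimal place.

33.3%

2 of the 6 workers have income below $40.
H = 2/6 = 33.3%.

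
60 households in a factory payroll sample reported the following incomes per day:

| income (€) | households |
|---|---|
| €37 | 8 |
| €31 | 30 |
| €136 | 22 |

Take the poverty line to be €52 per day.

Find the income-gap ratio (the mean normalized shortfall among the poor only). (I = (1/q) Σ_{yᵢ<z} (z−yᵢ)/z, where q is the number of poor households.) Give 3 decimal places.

Incomes under z: 30×€31, 8×€37 (q = 38 of N = 60).
Relative gaps: 0.4038 (×30), 0.2885 (×8); sum = 14.423077.
The income-gap ratio divides by q (the poor only): 14.423077 / 38 = 0.380.

0.380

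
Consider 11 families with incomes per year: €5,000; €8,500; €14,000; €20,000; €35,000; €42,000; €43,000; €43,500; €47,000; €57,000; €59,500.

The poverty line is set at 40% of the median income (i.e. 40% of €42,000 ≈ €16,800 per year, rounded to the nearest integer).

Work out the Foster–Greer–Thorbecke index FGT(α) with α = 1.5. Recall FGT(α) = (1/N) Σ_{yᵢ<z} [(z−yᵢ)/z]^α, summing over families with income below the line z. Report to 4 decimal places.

Poor units: €5,000, €8,500, €14,000 (q = 3 of N = 11).
Relative gaps: (16800−5000)/16800 = 0.7024; (16800−8500)/16800 = 0.4940; (16800−14000)/16800 = 0.1667.
Raised to α = 1.5: 0.58865; 0.34726; 0.06804.
Sum = 1.003953; FGT(1.5) = 1.003953 / 11 = 0.0913.

0.0913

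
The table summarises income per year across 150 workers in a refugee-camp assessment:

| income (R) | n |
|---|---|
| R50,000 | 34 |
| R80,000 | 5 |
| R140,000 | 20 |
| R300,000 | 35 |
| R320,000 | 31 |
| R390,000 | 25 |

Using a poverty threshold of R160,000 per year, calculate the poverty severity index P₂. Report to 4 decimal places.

Below the line: 34×R50,000, 5×R80,000, 20×R140,000 (q = 59 of N = 150).
Relative gaps: (160000−50000)/160000 = 0.6875 (×34); (160000−80000)/160000 = 0.5000 (×5); (160000−140000)/160000 = 0.1250 (×20).
Squared: 0.4727 (×34); 0.2500 (×5); 0.0156 (×20).
Sum = 17.632812; P₂ = 17.632812 / 150 = 0.1176.

0.1176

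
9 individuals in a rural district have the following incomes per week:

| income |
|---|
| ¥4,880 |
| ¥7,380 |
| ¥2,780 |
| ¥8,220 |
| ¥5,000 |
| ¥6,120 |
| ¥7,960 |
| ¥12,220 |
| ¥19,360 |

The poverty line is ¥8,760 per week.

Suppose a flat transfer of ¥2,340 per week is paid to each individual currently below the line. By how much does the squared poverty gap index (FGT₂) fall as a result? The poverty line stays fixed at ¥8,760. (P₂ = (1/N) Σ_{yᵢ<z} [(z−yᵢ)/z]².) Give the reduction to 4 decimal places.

Before: below the line — ¥2,780, ¥4,880, ¥5,000, ¥6,120, ¥7,380, ¥7,960, ¥8,220; squared poverty gap index (FGT₂) = 0.108245.
After the ¥2,340 transfer: below the line — ¥5,120, ¥7,220, ¥7,340, ¥8,460; squared poverty gap index (FGT₂) = 0.025668.
Reduction = 0.108245 − 0.025668 = 0.0826.

0.0826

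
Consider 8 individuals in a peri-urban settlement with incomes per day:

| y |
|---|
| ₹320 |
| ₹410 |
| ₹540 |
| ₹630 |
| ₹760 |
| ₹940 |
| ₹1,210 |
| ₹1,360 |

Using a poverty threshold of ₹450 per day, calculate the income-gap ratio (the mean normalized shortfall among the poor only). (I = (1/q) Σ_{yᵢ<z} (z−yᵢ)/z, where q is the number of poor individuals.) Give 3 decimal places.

0.189

Incomes under z: ₹320, ₹410 (q = 2 of N = 8).
Relative gaps: 0.2889, 0.0889; sum = 0.377778.
The income-gap ratio divides by q (the poor only): 0.377778 / 2 = 0.189.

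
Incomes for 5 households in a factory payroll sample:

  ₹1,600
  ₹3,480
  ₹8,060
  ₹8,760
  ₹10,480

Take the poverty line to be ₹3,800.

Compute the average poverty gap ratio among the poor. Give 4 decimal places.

0.3316

Below the line: ₹1,600, ₹3,480 (q = 2 of N = 5).
Shortfall ratios (z−y)/z: 0.5789, 0.0842; sum = 0.663158.
I averages over the q = 2 poor units only: 0.663158 / 2 = 0.3316.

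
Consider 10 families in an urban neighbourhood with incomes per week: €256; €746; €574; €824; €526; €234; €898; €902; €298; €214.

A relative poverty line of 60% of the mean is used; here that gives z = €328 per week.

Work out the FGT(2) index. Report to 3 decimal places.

0.026

Incomes under z: €214, €234, €256, €298 (q = 4 of N = 10).
Gap ratios (z−y)/z: (328−214)/328 = 0.3476; (328−234)/328 = 0.2866; (328−256)/328 = 0.2195; (328−298)/328 = 0.0915.
Squared: 0.1208; 0.0821; 0.0482; 0.0084.
Sum = 0.259481; P₂ = 0.259481 / 10 = 0.026.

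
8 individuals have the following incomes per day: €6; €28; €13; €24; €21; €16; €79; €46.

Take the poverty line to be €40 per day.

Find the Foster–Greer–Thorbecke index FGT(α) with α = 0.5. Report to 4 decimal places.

0.5484

Below z: €6, €13, €16, €21, €24, €28 (q = 6 of N = 8).
Shortfall ratios: (40−6)/40 = 0.8500; (40−13)/40 = 0.6750; (40−16)/40 = 0.6000; (40−21)/40 = 0.4750; (40−24)/40 = 0.4000; (40−28)/40 = 0.3000.
Raised to α = 0.5: 0.92195; 0.82158; 0.77460; 0.68920; 0.63246; 0.54772.
Sum = 4.387515; FGT(0.5) = 4.387515 / 8 = 0.5484.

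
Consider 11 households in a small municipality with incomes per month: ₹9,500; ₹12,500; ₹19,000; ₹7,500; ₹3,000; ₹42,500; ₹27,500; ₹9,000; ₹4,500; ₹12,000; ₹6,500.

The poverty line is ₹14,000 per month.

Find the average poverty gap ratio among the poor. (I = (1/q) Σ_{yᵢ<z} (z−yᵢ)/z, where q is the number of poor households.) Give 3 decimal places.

0.424

Incomes under z: ₹3,000, ₹4,500, ₹6,500, ₹7,500, ₹9,000, ₹9,500, ₹12,000, ₹12,500 (q = 8 of N = 11).
Shortfall ratios (z−y)/z: 0.7857, 0.6786, 0.5357, 0.4643, 0.3571, 0.3214, 0.1429, 0.1071; sum = 3.392857.
I averages over the q = 8 poor units only: 3.392857 / 8 = 0.424.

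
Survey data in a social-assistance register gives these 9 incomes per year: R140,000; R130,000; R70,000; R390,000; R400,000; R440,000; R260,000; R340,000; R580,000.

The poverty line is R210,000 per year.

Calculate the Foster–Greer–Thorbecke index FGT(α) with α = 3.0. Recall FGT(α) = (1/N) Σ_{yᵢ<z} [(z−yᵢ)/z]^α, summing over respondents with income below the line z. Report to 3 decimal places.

Incomes under z: R70,000, R130,000, R140,000 (q = 3 of N = 9).
Gap ratios (z−y)/z: (210000−70000)/210000 = 0.6667; (210000−130000)/210000 = 0.3810; (210000−140000)/210000 = 0.3333.
Raised to α = 3.0: 0.29630; 0.05529; 0.03704.
Sum = 0.388619; FGT(3.0) = 0.388619 / 9 = 0.043.

0.043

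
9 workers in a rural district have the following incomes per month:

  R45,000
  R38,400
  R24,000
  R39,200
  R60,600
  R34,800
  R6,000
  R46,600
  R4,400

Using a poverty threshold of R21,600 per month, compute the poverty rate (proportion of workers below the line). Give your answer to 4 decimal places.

2 of the 9 workers have income below R21,600.
H = 2/9 = 0.2222.

0.2222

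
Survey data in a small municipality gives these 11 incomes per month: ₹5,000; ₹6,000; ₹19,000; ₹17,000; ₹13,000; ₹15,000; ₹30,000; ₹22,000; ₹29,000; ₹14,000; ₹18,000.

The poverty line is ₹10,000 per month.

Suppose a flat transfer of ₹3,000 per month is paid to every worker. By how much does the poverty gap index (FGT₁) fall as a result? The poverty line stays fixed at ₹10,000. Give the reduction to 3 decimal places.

0.055

Before: below the line — ₹5,000, ₹6,000; poverty gap index (FGT₁) = 0.08182.
After the ₹3,000 transfer: below the line — ₹8,000, ₹9,000; poverty gap index (FGT₁) = 0.02727.
Reduction = 0.08182 − 0.02727 = 0.055.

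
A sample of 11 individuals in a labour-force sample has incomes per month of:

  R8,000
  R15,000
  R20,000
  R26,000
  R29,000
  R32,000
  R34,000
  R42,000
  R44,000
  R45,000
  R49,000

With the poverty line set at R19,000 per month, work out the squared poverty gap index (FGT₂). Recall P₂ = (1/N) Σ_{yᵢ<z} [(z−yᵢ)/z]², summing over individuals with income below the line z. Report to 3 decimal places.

Below z: R8,000, R15,000 (q = 2 of N = 11).
Gap ratios (z−y)/z: (19000−8000)/19000 = 0.5789; (19000−15000)/19000 = 0.2105.
Squared: 0.3352; 0.0443.
Sum = 0.379501; P₂ = 0.379501 / 11 = 0.035.

0.035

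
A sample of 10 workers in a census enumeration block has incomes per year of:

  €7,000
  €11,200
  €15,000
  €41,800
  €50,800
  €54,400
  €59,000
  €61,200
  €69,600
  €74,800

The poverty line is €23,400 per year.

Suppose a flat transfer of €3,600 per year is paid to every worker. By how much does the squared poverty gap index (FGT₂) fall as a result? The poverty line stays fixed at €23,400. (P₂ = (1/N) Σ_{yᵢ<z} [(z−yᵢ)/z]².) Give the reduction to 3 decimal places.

0.042

Before: below the line — €7,000, €11,200, €15,000; squared poverty gap index (FGT₂) = 0.08919.
After the €3,600 transfer: below the line — €10,600, €14,800, €18,600; squared poverty gap index (FGT₂) = 0.04764.
Reduction = 0.08919 − 0.04764 = 0.042.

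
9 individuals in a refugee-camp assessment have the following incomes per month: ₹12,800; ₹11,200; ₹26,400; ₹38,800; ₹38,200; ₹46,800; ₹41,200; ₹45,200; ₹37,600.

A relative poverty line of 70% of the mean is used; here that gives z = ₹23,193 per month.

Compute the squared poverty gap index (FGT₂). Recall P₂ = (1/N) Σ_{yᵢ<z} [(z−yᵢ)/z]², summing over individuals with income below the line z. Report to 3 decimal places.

Below z: ₹11,200, ₹12,800 (q = 2 of N = 9).
Relative gaps: (23193−11200)/23193 = 0.5171; (23193−12800)/23193 = 0.4481.
Squared: 0.2674; 0.2008.
Sum = 0.468190; P₂ = 0.468190 / 9 = 0.052.

0.052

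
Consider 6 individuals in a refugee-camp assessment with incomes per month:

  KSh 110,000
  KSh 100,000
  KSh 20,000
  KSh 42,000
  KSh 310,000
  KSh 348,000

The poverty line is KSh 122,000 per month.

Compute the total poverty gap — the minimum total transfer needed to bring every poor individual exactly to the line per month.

Below the line: KSh 20,000, KSh 42,000, KSh 100,000, KSh 110,000 (q = 4 of N = 6).
Individual gaps: 122000−20000 = 102000; 122000−42000 = 80000; 122000−100000 = 22000; 122000−110000 = 12000.
Aggregate gap = KSh 216,000.

KSh 216,000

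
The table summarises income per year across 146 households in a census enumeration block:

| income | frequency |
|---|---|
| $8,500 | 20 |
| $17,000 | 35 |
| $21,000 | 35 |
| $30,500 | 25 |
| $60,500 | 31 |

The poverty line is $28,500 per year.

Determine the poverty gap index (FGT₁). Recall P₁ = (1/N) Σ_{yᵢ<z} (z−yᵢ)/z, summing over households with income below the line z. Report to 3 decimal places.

0.256

Below z: 20×$8,500, 35×$17,000, 35×$21,000 (q = 90 of N = 146).
Normalized shortfalls: (28500−8500)/28500 = 0.7018 (×20); (28500−17000)/28500 = 0.4035 (×35); (28500−21000)/28500 = 0.2632 (×35).
Sum of shortfalls = 37.368421; P₁ averages over all N: 37.368421 / 146 = 0.256.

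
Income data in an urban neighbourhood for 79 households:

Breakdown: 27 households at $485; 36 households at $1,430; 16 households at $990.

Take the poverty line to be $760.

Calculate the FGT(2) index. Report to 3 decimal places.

0.045

Poor units: 27×$485 (q = 27 of N = 79).
Gap ratios (z−y)/z: (760−485)/760 = 0.3618 (×27).
Squared: 0.1309 (×27).
Sum = 3.535102; P₂ = 3.535102 / 79 = 0.045.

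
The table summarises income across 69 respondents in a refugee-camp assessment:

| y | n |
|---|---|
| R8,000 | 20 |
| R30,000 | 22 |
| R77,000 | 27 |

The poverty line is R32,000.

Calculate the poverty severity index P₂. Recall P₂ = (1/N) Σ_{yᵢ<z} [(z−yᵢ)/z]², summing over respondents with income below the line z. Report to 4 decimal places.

Poor units: 20×R8,000, 22×R30,000 (q = 42 of N = 69).
Normalized shortfalls: (32000−8000)/32000 = 0.7500 (×20); (32000−30000)/32000 = 0.0625 (×22).
Squared: 0.5625 (×20); 0.0039 (×22).
Sum = 11.335938; P₂ = 11.335938 / 69 = 0.1643.

0.1643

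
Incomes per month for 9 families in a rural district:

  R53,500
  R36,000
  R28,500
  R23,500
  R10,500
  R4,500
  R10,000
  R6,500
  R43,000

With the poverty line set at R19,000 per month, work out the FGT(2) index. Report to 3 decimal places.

0.160

Below z: R4,500, R6,500, R10,000, R10,500 (q = 4 of N = 9).
Shortfall ratios: (19000−4500)/19000 = 0.7632; (19000−6500)/19000 = 0.6579; (19000−10000)/19000 = 0.4737; (19000−10500)/19000 = 0.4474.
Squared: 0.5824; 0.4328; 0.2244; 0.2001.
Sum = 1.439751; P₂ = 1.439751 / 9 = 0.160.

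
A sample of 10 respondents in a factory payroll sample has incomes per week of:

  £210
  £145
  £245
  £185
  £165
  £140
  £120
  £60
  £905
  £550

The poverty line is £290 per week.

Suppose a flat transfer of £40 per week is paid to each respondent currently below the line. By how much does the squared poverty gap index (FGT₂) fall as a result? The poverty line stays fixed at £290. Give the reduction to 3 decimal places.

0.085

Before: below the line — £60, £120, £140, £145, £165, £185, £210, £245; squared poverty gap index (FGT₂) = 0.19073.
After the £40 transfer: below the line — £100, £160, £180, £185, £205, £225, £250, £285; squared poverty gap index (FGT₂) = 0.10606.
Reduction = 0.19073 − 0.10606 = 0.085.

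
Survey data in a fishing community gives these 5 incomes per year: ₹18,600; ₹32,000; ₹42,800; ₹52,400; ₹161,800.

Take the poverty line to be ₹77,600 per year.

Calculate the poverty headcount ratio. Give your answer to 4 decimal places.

4 of the 5 individuals have income below ₹77,600.
H = 4/5 = 0.8000.

0.8000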